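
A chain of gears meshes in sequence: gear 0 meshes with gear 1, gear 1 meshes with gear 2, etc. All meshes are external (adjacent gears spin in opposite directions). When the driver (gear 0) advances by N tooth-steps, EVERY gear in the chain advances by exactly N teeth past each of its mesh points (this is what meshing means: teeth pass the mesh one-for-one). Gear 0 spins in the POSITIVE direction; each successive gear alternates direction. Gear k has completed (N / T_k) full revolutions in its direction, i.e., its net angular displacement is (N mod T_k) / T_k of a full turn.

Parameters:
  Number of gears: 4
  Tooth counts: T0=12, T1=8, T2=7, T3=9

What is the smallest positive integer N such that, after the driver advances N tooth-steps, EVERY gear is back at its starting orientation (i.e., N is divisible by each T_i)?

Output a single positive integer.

Gear k returns to start when N is a multiple of T_k.
All gears at start simultaneously when N is a common multiple of [12, 8, 7, 9]; the smallest such N is lcm(12, 8, 7, 9).
Start: lcm = T0 = 12
Fold in T1=8: gcd(12, 8) = 4; lcm(12, 8) = 12 * 8 / 4 = 96 / 4 = 24
Fold in T2=7: gcd(24, 7) = 1; lcm(24, 7) = 24 * 7 / 1 = 168 / 1 = 168
Fold in T3=9: gcd(168, 9) = 3; lcm(168, 9) = 168 * 9 / 3 = 1512 / 3 = 504
Full cycle length = 504

Answer: 504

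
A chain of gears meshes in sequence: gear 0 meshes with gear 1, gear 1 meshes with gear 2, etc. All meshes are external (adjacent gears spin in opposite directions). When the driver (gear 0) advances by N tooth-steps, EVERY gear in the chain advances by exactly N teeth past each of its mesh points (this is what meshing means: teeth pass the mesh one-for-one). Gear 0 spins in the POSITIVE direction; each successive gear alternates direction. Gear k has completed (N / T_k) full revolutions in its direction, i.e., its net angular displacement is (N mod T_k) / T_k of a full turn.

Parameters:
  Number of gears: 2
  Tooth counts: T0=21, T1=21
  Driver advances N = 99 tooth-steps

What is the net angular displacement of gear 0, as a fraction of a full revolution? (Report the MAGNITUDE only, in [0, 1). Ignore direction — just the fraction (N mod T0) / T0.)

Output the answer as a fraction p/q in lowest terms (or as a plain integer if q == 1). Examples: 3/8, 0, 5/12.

Answer: 5/7

Derivation:
Chain of 2 gears, tooth counts: [21, 21]
  gear 0: T0=21, direction=positive, advance = 99 mod 21 = 15 teeth = 15/21 turn
  gear 1: T1=21, direction=negative, advance = 99 mod 21 = 15 teeth = 15/21 turn
Gear 0: 99 mod 21 = 15
Fraction = 15 / 21 = 5/7 (gcd(15,21)=3) = 5/7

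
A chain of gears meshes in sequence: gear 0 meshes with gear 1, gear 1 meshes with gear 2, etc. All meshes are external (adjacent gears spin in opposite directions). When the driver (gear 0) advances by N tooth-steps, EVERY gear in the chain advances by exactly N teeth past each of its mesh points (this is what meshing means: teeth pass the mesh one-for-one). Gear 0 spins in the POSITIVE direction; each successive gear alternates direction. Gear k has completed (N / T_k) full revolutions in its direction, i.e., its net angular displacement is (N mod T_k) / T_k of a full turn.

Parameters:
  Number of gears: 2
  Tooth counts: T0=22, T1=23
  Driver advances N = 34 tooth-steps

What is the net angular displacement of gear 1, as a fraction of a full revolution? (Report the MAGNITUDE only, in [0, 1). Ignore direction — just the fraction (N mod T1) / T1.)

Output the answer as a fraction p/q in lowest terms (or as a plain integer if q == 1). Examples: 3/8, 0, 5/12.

Answer: 11/23

Derivation:
Chain of 2 gears, tooth counts: [22, 23]
  gear 0: T0=22, direction=positive, advance = 34 mod 22 = 12 teeth = 12/22 turn
  gear 1: T1=23, direction=negative, advance = 34 mod 23 = 11 teeth = 11/23 turn
Gear 1: 34 mod 23 = 11
Fraction = 11 / 23 = 11/23 (gcd(11,23)=1) = 11/23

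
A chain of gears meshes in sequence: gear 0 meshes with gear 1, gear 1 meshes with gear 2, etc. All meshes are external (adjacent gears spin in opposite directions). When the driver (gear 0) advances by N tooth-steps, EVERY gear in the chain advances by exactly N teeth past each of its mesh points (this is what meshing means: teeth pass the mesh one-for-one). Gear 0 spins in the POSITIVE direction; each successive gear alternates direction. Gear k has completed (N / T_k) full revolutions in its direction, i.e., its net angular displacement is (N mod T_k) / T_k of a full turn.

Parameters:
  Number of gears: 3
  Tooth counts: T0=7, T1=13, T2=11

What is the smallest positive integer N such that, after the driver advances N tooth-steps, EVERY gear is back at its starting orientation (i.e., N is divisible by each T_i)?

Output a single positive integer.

Answer: 1001

Derivation:
Gear k returns to start when N is a multiple of T_k.
All gears at start simultaneously when N is a common multiple of [7, 13, 11]; the smallest such N is lcm(7, 13, 11).
Start: lcm = T0 = 7
Fold in T1=13: gcd(7, 13) = 1; lcm(7, 13) = 7 * 13 / 1 = 91 / 1 = 91
Fold in T2=11: gcd(91, 11) = 1; lcm(91, 11) = 91 * 11 / 1 = 1001 / 1 = 1001
Full cycle length = 1001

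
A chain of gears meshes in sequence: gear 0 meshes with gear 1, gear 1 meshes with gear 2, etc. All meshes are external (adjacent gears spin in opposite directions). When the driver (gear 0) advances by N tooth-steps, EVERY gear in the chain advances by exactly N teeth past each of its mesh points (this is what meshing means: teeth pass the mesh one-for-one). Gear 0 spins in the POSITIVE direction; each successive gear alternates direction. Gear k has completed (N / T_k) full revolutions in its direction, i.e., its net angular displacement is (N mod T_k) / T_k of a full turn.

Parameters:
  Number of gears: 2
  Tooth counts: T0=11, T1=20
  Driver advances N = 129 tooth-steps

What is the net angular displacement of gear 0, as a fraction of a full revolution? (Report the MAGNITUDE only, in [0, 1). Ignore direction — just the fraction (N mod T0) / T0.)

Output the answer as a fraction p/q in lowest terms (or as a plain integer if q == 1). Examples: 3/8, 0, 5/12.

Chain of 2 gears, tooth counts: [11, 20]
  gear 0: T0=11, direction=positive, advance = 129 mod 11 = 8 teeth = 8/11 turn
  gear 1: T1=20, direction=negative, advance = 129 mod 20 = 9 teeth = 9/20 turn
Gear 0: 129 mod 11 = 8
Fraction = 8 / 11 = 8/11 (gcd(8,11)=1) = 8/11

Answer: 8/11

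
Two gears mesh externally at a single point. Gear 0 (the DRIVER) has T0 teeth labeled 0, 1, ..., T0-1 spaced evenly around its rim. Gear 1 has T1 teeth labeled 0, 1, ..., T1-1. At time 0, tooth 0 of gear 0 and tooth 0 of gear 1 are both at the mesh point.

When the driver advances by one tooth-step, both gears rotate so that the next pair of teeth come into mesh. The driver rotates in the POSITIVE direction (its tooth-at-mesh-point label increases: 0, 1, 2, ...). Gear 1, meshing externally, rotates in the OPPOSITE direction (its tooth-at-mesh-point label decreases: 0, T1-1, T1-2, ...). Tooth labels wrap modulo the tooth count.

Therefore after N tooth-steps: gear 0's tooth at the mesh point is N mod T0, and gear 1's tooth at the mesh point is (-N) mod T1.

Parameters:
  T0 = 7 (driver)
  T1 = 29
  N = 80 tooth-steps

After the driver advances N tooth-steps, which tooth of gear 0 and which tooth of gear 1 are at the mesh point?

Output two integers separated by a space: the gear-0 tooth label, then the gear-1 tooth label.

Gear 0 (driver, T0=7): tooth at mesh = N mod T0
  80 = 11 * 7 + 3, so 80 mod 7 = 3
  gear 0 tooth = 3
Gear 1 (driven, T1=29): tooth at mesh = (-N) mod T1
  80 = 2 * 29 + 22, so 80 mod 29 = 22
  (-80) mod 29 = (-22) mod 29 = 29 - 22 = 7
Mesh after 80 steps: gear-0 tooth 3 meets gear-1 tooth 7

Answer: 3 7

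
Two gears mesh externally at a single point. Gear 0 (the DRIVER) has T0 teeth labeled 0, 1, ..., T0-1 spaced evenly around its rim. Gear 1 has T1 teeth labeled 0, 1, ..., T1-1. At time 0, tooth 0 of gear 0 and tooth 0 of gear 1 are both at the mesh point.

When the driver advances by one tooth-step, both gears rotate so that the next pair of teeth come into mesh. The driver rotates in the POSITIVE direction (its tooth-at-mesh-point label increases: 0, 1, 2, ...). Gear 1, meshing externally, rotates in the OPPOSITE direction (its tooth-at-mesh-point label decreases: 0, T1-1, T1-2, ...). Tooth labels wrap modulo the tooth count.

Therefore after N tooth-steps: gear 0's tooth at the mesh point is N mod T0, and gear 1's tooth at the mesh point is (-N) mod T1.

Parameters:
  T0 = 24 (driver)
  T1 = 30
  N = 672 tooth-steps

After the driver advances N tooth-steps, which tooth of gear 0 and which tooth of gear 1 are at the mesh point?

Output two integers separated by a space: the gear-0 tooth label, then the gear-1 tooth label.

Answer: 0 18

Derivation:
Gear 0 (driver, T0=24): tooth at mesh = N mod T0
  672 = 28 * 24 + 0, so 672 mod 24 = 0
  gear 0 tooth = 0
Gear 1 (driven, T1=30): tooth at mesh = (-N) mod T1
  672 = 22 * 30 + 12, so 672 mod 30 = 12
  (-672) mod 30 = (-12) mod 30 = 30 - 12 = 18
Mesh after 672 steps: gear-0 tooth 0 meets gear-1 tooth 18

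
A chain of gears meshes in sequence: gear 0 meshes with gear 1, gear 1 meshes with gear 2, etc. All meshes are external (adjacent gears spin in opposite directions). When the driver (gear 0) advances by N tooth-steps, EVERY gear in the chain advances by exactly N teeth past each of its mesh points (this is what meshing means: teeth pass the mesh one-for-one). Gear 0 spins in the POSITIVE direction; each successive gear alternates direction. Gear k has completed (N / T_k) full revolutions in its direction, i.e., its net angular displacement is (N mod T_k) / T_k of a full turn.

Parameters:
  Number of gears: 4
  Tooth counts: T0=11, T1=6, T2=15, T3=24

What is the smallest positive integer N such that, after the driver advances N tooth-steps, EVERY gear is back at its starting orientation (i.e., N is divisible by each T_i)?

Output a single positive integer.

Answer: 1320

Derivation:
Gear k returns to start when N is a multiple of T_k.
All gears at start simultaneously when N is a common multiple of [11, 6, 15, 24]; the smallest such N is lcm(11, 6, 15, 24).
Start: lcm = T0 = 11
Fold in T1=6: gcd(11, 6) = 1; lcm(11, 6) = 11 * 6 / 1 = 66 / 1 = 66
Fold in T2=15: gcd(66, 15) = 3; lcm(66, 15) = 66 * 15 / 3 = 990 / 3 = 330
Fold in T3=24: gcd(330, 24) = 6; lcm(330, 24) = 330 * 24 / 6 = 7920 / 6 = 1320
Full cycle length = 1320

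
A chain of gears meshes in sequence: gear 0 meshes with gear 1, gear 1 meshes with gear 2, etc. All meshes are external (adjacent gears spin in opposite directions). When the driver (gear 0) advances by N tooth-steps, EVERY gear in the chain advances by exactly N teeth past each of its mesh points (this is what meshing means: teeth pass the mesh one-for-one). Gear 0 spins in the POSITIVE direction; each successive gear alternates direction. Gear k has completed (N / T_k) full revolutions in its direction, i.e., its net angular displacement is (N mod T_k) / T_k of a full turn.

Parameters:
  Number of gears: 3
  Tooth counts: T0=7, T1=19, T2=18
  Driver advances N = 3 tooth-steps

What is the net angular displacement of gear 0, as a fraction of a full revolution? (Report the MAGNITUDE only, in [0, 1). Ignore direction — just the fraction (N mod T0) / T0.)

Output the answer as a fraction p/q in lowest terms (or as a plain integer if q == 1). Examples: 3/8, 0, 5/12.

Chain of 3 gears, tooth counts: [7, 19, 18]
  gear 0: T0=7, direction=positive, advance = 3 mod 7 = 3 teeth = 3/7 turn
  gear 1: T1=19, direction=negative, advance = 3 mod 19 = 3 teeth = 3/19 turn
  gear 2: T2=18, direction=positive, advance = 3 mod 18 = 3 teeth = 3/18 turn
Gear 0: 3 mod 7 = 3
Fraction = 3 / 7 = 3/7 (gcd(3,7)=1) = 3/7

Answer: 3/7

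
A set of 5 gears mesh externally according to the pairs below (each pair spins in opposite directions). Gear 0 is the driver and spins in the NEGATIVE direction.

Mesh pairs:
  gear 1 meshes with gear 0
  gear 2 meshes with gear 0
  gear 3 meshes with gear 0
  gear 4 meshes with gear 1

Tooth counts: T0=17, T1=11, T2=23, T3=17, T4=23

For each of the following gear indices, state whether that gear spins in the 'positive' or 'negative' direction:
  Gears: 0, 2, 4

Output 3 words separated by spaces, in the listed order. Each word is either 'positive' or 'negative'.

Gear 0 (driver): negative (depth 0)
  gear 1: meshes with gear 0 -> depth 1 -> positive (opposite of gear 0)
  gear 2: meshes with gear 0 -> depth 1 -> positive (opposite of gear 0)
  gear 3: meshes with gear 0 -> depth 1 -> positive (opposite of gear 0)
  gear 4: meshes with gear 1 -> depth 2 -> negative (opposite of gear 1)
Queried indices 0, 2, 4 -> negative, positive, negative

Answer: negative positive negative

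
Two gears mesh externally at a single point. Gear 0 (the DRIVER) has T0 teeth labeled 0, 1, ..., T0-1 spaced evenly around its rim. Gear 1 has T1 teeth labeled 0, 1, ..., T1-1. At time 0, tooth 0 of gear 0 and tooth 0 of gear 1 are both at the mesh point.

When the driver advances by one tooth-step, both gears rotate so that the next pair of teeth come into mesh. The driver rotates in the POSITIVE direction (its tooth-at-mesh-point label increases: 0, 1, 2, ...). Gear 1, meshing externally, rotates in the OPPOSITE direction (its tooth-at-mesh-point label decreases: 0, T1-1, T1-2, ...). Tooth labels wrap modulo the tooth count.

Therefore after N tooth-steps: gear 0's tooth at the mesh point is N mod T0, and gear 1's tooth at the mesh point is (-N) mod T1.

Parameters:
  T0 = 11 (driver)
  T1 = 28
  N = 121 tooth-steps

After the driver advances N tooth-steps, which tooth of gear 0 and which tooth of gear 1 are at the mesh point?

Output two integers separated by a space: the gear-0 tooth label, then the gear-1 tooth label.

Answer: 0 19

Derivation:
Gear 0 (driver, T0=11): tooth at mesh = N mod T0
  121 = 11 * 11 + 0, so 121 mod 11 = 0
  gear 0 tooth = 0
Gear 1 (driven, T1=28): tooth at mesh = (-N) mod T1
  121 = 4 * 28 + 9, so 121 mod 28 = 9
  (-121) mod 28 = (-9) mod 28 = 28 - 9 = 19
Mesh after 121 steps: gear-0 tooth 0 meets gear-1 tooth 19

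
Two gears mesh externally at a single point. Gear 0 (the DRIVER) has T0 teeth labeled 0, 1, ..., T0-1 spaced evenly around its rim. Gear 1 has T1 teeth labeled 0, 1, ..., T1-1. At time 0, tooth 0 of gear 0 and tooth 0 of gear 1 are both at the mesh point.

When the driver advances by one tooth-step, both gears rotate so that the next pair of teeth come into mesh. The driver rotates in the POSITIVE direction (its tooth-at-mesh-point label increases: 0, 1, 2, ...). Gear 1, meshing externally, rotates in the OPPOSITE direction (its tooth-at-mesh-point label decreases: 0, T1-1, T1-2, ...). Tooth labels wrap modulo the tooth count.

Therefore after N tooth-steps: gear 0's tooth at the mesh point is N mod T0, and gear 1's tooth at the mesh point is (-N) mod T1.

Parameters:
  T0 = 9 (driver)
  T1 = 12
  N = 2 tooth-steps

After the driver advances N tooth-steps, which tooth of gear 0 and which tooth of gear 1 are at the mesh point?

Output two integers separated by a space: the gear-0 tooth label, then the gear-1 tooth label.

Answer: 2 10

Derivation:
Gear 0 (driver, T0=9): tooth at mesh = N mod T0
  2 = 0 * 9 + 2, so 2 mod 9 = 2
  gear 0 tooth = 2
Gear 1 (driven, T1=12): tooth at mesh = (-N) mod T1
  2 = 0 * 12 + 2, so 2 mod 12 = 2
  (-2) mod 12 = (-2) mod 12 = 12 - 2 = 10
Mesh after 2 steps: gear-0 tooth 2 meets gear-1 tooth 10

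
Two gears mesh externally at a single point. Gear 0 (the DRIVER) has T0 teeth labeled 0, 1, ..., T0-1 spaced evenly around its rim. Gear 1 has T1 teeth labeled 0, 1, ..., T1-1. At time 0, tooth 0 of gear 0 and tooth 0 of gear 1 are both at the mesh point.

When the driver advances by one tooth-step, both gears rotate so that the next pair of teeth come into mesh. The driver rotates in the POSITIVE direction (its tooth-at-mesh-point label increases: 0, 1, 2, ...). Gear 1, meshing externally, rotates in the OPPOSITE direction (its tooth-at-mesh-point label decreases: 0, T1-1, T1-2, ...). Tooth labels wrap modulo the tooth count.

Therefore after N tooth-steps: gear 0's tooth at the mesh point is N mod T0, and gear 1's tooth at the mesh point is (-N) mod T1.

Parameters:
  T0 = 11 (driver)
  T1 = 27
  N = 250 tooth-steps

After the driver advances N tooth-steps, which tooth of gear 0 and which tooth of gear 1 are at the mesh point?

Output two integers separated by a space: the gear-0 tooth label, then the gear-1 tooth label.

Gear 0 (driver, T0=11): tooth at mesh = N mod T0
  250 = 22 * 11 + 8, so 250 mod 11 = 8
  gear 0 tooth = 8
Gear 1 (driven, T1=27): tooth at mesh = (-N) mod T1
  250 = 9 * 27 + 7, so 250 mod 27 = 7
  (-250) mod 27 = (-7) mod 27 = 27 - 7 = 20
Mesh after 250 steps: gear-0 tooth 8 meets gear-1 tooth 20

Answer: 8 20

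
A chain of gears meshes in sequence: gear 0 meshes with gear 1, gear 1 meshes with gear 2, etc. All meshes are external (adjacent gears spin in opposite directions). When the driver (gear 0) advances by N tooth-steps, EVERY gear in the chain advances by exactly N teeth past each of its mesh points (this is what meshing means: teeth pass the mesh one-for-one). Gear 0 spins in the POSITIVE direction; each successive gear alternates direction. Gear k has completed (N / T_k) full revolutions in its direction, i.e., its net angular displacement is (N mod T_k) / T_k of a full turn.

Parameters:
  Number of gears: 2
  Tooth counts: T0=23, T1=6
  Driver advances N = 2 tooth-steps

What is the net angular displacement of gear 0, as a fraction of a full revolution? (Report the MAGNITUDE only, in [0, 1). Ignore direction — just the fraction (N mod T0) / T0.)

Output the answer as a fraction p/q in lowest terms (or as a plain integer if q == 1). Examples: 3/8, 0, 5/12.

Answer: 2/23

Derivation:
Chain of 2 gears, tooth counts: [23, 6]
  gear 0: T0=23, direction=positive, advance = 2 mod 23 = 2 teeth = 2/23 turn
  gear 1: T1=6, direction=negative, advance = 2 mod 6 = 2 teeth = 2/6 turn
Gear 0: 2 mod 23 = 2
Fraction = 2 / 23 = 2/23 (gcd(2,23)=1) = 2/23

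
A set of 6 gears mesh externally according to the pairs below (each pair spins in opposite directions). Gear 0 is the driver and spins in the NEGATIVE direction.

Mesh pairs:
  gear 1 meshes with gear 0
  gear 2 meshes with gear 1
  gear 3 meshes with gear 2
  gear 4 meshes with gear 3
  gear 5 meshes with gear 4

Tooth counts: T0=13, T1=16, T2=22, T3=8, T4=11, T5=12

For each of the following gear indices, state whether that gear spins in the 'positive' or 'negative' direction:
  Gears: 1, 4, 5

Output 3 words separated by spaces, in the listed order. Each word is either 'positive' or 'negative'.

Answer: positive negative positive

Derivation:
Gear 0 (driver): negative (depth 0)
  gear 1: meshes with gear 0 -> depth 1 -> positive (opposite of gear 0)
  gear 2: meshes with gear 1 -> depth 2 -> negative (opposite of gear 1)
  gear 3: meshes with gear 2 -> depth 3 -> positive (opposite of gear 2)
  gear 4: meshes with gear 3 -> depth 4 -> negative (opposite of gear 3)
  gear 5: meshes with gear 4 -> depth 5 -> positive (opposite of gear 4)
Queried indices 1, 4, 5 -> positive, negative, positive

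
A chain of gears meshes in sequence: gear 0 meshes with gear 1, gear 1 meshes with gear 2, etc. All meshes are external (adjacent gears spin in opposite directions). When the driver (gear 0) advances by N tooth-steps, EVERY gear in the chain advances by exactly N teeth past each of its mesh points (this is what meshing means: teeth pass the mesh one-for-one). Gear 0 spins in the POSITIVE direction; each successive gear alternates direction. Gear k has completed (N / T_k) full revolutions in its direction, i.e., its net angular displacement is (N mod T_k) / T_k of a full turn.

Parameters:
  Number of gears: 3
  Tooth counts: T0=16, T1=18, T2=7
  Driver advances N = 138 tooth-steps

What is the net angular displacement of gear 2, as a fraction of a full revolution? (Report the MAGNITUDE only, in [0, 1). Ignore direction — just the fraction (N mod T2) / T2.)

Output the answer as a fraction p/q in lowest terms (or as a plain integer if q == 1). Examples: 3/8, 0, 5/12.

Answer: 5/7

Derivation:
Chain of 3 gears, tooth counts: [16, 18, 7]
  gear 0: T0=16, direction=positive, advance = 138 mod 16 = 10 teeth = 10/16 turn
  gear 1: T1=18, direction=negative, advance = 138 mod 18 = 12 teeth = 12/18 turn
  gear 2: T2=7, direction=positive, advance = 138 mod 7 = 5 teeth = 5/7 turn
Gear 2: 138 mod 7 = 5
Fraction = 5 / 7 = 5/7 (gcd(5,7)=1) = 5/7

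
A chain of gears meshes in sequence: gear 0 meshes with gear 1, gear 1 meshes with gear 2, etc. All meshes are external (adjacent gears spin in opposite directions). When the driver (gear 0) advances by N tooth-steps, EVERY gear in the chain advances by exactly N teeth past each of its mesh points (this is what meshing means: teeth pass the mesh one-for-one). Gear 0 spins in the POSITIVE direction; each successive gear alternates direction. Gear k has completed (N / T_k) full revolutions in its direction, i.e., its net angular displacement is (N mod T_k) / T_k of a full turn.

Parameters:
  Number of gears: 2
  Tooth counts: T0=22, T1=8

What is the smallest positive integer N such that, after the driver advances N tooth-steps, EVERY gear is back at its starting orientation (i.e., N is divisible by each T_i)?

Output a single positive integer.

Answer: 88

Derivation:
Gear k returns to start when N is a multiple of T_k.
All gears at start simultaneously when N is a common multiple of [22, 8]; the smallest such N is lcm(22, 8).
Start: lcm = T0 = 22
Fold in T1=8: gcd(22, 8) = 2; lcm(22, 8) = 22 * 8 / 2 = 176 / 2 = 88
Full cycle length = 88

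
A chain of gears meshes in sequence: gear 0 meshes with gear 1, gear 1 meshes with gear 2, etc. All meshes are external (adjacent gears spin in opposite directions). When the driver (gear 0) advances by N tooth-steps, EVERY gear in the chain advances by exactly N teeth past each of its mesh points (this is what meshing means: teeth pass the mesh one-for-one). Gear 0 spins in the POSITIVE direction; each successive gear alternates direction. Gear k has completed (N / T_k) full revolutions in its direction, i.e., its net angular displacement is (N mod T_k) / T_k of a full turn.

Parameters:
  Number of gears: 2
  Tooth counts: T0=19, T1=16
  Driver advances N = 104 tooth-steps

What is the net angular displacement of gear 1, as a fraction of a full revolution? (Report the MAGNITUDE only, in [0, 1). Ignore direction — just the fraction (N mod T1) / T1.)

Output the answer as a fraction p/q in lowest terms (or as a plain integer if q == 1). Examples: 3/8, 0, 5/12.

Chain of 2 gears, tooth counts: [19, 16]
  gear 0: T0=19, direction=positive, advance = 104 mod 19 = 9 teeth = 9/19 turn
  gear 1: T1=16, direction=negative, advance = 104 mod 16 = 8 teeth = 8/16 turn
Gear 1: 104 mod 16 = 8
Fraction = 8 / 16 = 1/2 (gcd(8,16)=8) = 1/2

Answer: 1/2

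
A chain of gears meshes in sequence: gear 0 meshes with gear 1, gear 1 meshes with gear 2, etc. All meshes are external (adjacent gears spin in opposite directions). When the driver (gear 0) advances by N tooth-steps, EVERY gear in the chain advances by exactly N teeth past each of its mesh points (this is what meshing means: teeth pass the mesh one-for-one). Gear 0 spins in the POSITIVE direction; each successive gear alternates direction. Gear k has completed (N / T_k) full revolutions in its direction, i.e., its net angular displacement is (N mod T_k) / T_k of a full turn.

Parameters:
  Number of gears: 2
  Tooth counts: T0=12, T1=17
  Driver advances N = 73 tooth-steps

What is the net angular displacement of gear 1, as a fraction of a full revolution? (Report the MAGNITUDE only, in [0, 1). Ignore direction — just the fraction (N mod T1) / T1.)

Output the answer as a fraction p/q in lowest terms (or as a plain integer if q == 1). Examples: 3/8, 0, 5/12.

Answer: 5/17

Derivation:
Chain of 2 gears, tooth counts: [12, 17]
  gear 0: T0=12, direction=positive, advance = 73 mod 12 = 1 teeth = 1/12 turn
  gear 1: T1=17, direction=negative, advance = 73 mod 17 = 5 teeth = 5/17 turn
Gear 1: 73 mod 17 = 5
Fraction = 5 / 17 = 5/17 (gcd(5,17)=1) = 5/17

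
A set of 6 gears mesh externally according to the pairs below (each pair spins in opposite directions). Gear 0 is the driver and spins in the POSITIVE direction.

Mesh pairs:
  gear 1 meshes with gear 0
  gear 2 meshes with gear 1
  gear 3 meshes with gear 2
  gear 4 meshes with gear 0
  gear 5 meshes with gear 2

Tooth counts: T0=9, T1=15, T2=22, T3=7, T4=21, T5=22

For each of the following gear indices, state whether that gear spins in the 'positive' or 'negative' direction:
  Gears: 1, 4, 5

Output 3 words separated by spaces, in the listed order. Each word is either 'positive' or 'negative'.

Gear 0 (driver): positive (depth 0)
  gear 1: meshes with gear 0 -> depth 1 -> negative (opposite of gear 0)
  gear 2: meshes with gear 1 -> depth 2 -> positive (opposite of gear 1)
  gear 3: meshes with gear 2 -> depth 3 -> negative (opposite of gear 2)
  gear 4: meshes with gear 0 -> depth 1 -> negative (opposite of gear 0)
  gear 5: meshes with gear 2 -> depth 3 -> negative (opposite of gear 2)
Queried indices 1, 4, 5 -> negative, negative, negative

Answer: negative negative negative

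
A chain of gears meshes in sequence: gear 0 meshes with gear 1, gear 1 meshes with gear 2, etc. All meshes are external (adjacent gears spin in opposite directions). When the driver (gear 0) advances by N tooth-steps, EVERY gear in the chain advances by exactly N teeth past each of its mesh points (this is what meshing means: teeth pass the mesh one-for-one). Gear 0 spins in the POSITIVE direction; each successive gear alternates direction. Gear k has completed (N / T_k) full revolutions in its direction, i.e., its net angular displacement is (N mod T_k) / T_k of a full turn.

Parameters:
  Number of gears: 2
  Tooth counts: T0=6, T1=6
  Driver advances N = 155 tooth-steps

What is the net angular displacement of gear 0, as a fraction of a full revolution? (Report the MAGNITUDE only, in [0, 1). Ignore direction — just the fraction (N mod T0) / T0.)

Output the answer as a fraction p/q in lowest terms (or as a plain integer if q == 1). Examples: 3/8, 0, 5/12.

Chain of 2 gears, tooth counts: [6, 6]
  gear 0: T0=6, direction=positive, advance = 155 mod 6 = 5 teeth = 5/6 turn
  gear 1: T1=6, direction=negative, advance = 155 mod 6 = 5 teeth = 5/6 turn
Gear 0: 155 mod 6 = 5
Fraction = 5 / 6 = 5/6 (gcd(5,6)=1) = 5/6

Answer: 5/6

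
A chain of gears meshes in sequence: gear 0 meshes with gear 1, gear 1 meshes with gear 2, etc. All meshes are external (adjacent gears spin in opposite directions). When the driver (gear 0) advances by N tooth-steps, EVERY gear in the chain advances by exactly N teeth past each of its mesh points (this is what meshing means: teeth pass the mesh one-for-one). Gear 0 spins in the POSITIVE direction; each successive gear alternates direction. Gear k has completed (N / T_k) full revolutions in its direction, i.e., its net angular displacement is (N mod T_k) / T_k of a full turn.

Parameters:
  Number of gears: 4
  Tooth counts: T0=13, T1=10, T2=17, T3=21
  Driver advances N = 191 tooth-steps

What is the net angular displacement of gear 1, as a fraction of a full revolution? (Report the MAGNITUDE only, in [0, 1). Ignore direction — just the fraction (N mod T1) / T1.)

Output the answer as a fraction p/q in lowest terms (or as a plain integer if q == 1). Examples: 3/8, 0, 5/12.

Chain of 4 gears, tooth counts: [13, 10, 17, 21]
  gear 0: T0=13, direction=positive, advance = 191 mod 13 = 9 teeth = 9/13 turn
  gear 1: T1=10, direction=negative, advance = 191 mod 10 = 1 teeth = 1/10 turn
  gear 2: T2=17, direction=positive, advance = 191 mod 17 = 4 teeth = 4/17 turn
  gear 3: T3=21, direction=negative, advance = 191 mod 21 = 2 teeth = 2/21 turn
Gear 1: 191 mod 10 = 1
Fraction = 1 / 10 = 1/10 (gcd(1,10)=1) = 1/10

Answer: 1/10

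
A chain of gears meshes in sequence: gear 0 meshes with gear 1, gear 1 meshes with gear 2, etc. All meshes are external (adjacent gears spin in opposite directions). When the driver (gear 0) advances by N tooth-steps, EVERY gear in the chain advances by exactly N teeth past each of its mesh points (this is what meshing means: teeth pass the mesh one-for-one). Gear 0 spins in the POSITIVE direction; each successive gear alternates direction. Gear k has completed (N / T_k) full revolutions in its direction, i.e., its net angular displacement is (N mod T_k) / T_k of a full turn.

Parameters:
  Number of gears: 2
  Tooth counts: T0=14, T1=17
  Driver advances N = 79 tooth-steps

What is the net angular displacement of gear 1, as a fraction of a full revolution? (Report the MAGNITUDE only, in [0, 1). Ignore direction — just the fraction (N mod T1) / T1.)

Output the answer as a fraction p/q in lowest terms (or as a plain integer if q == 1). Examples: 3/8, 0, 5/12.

Answer: 11/17

Derivation:
Chain of 2 gears, tooth counts: [14, 17]
  gear 0: T0=14, direction=positive, advance = 79 mod 14 = 9 teeth = 9/14 turn
  gear 1: T1=17, direction=negative, advance = 79 mod 17 = 11 teeth = 11/17 turn
Gear 1: 79 mod 17 = 11
Fraction = 11 / 17 = 11/17 (gcd(11,17)=1) = 11/17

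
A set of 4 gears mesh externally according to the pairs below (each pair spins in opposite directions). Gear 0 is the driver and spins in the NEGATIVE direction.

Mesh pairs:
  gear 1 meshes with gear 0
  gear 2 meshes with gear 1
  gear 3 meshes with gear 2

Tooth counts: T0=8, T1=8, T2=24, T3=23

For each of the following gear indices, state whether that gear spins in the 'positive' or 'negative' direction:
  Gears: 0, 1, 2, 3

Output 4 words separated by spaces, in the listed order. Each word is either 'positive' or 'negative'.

Gear 0 (driver): negative (depth 0)
  gear 1: meshes with gear 0 -> depth 1 -> positive (opposite of gear 0)
  gear 2: meshes with gear 1 -> depth 2 -> negative (opposite of gear 1)
  gear 3: meshes with gear 2 -> depth 3 -> positive (opposite of gear 2)
Queried indices 0, 1, 2, 3 -> negative, positive, negative, positive

Answer: negative positive negative positive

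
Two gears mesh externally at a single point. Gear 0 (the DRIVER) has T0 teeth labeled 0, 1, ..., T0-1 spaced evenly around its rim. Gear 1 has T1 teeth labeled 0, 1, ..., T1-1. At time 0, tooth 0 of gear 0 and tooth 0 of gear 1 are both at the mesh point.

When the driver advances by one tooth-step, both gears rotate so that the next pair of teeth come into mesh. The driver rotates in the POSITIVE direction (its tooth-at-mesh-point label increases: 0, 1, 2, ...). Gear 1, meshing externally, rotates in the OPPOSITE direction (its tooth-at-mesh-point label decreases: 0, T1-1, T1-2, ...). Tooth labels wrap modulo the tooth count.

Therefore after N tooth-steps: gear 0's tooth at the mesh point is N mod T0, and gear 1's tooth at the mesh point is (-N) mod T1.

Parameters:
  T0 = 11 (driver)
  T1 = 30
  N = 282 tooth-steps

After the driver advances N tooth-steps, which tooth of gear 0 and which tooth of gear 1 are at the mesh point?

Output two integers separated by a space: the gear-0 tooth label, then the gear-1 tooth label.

Gear 0 (driver, T0=11): tooth at mesh = N mod T0
  282 = 25 * 11 + 7, so 282 mod 11 = 7
  gear 0 tooth = 7
Gear 1 (driven, T1=30): tooth at mesh = (-N) mod T1
  282 = 9 * 30 + 12, so 282 mod 30 = 12
  (-282) mod 30 = (-12) mod 30 = 30 - 12 = 18
Mesh after 282 steps: gear-0 tooth 7 meets gear-1 tooth 18

Answer: 7 18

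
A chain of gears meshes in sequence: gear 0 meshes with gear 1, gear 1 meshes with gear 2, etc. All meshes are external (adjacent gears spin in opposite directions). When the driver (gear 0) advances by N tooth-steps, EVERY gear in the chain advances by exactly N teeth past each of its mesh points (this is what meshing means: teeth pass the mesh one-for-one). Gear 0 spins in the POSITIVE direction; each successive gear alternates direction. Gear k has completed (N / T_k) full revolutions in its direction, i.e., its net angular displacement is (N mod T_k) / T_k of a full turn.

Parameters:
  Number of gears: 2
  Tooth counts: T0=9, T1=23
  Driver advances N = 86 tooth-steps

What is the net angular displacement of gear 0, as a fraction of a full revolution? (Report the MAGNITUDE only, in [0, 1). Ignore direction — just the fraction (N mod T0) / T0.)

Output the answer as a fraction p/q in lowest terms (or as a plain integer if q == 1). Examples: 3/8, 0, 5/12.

Answer: 5/9

Derivation:
Chain of 2 gears, tooth counts: [9, 23]
  gear 0: T0=9, direction=positive, advance = 86 mod 9 = 5 teeth = 5/9 turn
  gear 1: T1=23, direction=negative, advance = 86 mod 23 = 17 teeth = 17/23 turn
Gear 0: 86 mod 9 = 5
Fraction = 5 / 9 = 5/9 (gcd(5,9)=1) = 5/9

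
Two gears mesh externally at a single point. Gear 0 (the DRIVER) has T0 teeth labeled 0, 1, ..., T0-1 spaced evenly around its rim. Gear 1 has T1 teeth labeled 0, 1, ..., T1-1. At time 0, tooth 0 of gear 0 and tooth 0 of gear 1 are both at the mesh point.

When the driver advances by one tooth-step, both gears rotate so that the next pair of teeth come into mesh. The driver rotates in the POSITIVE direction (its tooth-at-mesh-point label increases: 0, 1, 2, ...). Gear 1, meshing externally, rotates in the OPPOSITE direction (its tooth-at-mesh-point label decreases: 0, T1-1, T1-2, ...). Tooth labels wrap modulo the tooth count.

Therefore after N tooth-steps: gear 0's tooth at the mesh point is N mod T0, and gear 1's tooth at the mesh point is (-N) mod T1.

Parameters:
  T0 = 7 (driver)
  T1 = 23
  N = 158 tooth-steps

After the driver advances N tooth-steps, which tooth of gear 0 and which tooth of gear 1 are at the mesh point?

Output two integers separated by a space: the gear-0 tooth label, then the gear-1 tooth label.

Gear 0 (driver, T0=7): tooth at mesh = N mod T0
  158 = 22 * 7 + 4, so 158 mod 7 = 4
  gear 0 tooth = 4
Gear 1 (driven, T1=23): tooth at mesh = (-N) mod T1
  158 = 6 * 23 + 20, so 158 mod 23 = 20
  (-158) mod 23 = (-20) mod 23 = 23 - 20 = 3
Mesh after 158 steps: gear-0 tooth 4 meets gear-1 tooth 3

Answer: 4 3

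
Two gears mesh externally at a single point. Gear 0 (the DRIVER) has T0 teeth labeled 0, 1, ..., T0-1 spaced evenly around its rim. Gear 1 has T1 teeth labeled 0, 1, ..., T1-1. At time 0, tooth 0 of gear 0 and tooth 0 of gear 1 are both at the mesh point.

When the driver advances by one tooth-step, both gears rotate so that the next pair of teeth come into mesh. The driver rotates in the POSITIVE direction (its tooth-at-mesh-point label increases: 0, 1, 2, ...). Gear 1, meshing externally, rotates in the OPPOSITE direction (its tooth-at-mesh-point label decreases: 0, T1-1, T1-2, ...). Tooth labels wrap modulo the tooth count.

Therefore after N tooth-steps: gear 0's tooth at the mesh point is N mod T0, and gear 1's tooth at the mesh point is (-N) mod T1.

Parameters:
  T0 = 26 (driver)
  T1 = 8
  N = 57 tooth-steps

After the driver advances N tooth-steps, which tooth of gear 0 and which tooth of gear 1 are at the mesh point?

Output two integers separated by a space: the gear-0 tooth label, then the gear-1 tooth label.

Gear 0 (driver, T0=26): tooth at mesh = N mod T0
  57 = 2 * 26 + 5, so 57 mod 26 = 5
  gear 0 tooth = 5
Gear 1 (driven, T1=8): tooth at mesh = (-N) mod T1
  57 = 7 * 8 + 1, so 57 mod 8 = 1
  (-57) mod 8 = (-1) mod 8 = 8 - 1 = 7
Mesh after 57 steps: gear-0 tooth 5 meets gear-1 tooth 7

Answer: 5 7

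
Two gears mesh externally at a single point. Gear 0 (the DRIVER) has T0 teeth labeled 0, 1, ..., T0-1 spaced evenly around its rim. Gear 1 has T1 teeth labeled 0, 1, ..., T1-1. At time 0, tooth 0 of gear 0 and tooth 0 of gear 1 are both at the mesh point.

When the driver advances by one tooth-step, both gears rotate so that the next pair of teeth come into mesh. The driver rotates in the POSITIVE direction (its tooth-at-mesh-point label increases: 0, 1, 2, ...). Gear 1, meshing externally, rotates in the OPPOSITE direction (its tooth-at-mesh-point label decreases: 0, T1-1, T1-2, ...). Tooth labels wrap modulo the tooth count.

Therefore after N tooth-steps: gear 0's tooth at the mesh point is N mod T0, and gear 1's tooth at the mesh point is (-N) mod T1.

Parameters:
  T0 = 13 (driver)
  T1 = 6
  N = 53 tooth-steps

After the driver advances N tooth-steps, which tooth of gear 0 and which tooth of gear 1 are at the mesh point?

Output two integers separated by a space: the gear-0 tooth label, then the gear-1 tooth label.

Answer: 1 1

Derivation:
Gear 0 (driver, T0=13): tooth at mesh = N mod T0
  53 = 4 * 13 + 1, so 53 mod 13 = 1
  gear 0 tooth = 1
Gear 1 (driven, T1=6): tooth at mesh = (-N) mod T1
  53 = 8 * 6 + 5, so 53 mod 6 = 5
  (-53) mod 6 = (-5) mod 6 = 6 - 5 = 1
Mesh after 53 steps: gear-0 tooth 1 meets gear-1 tooth 1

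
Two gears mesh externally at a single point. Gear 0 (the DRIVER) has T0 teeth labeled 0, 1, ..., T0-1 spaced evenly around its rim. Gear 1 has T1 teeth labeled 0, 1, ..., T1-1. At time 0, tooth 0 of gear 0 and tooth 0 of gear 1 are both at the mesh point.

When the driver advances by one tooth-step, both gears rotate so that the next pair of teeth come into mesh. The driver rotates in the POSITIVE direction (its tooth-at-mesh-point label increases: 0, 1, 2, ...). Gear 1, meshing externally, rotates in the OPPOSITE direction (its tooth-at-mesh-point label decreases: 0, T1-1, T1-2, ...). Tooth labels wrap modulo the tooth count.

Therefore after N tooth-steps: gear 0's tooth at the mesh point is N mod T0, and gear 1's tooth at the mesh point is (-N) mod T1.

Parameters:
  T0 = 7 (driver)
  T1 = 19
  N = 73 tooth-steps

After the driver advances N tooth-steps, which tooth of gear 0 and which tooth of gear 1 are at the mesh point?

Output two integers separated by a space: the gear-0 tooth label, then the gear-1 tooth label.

Gear 0 (driver, T0=7): tooth at mesh = N mod T0
  73 = 10 * 7 + 3, so 73 mod 7 = 3
  gear 0 tooth = 3
Gear 1 (driven, T1=19): tooth at mesh = (-N) mod T1
  73 = 3 * 19 + 16, so 73 mod 19 = 16
  (-73) mod 19 = (-16) mod 19 = 19 - 16 = 3
Mesh after 73 steps: gear-0 tooth 3 meets gear-1 tooth 3

Answer: 3 3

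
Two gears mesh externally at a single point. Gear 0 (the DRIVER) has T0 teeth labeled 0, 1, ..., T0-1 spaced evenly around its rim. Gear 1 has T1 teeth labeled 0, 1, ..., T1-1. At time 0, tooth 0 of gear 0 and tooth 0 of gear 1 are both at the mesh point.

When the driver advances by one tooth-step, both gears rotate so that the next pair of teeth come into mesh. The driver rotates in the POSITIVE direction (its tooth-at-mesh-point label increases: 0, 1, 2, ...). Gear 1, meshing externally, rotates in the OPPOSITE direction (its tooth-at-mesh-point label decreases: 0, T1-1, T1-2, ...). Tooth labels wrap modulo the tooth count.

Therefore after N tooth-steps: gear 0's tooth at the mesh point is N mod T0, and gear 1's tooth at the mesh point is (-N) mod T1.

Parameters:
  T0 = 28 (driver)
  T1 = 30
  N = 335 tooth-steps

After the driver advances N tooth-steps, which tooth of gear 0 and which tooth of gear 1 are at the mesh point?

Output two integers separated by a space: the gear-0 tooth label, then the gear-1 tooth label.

Answer: 27 25

Derivation:
Gear 0 (driver, T0=28): tooth at mesh = N mod T0
  335 = 11 * 28 + 27, so 335 mod 28 = 27
  gear 0 tooth = 27
Gear 1 (driven, T1=30): tooth at mesh = (-N) mod T1
  335 = 11 * 30 + 5, so 335 mod 30 = 5
  (-335) mod 30 = (-5) mod 30 = 30 - 5 = 25
Mesh after 335 steps: gear-0 tooth 27 meets gear-1 tooth 25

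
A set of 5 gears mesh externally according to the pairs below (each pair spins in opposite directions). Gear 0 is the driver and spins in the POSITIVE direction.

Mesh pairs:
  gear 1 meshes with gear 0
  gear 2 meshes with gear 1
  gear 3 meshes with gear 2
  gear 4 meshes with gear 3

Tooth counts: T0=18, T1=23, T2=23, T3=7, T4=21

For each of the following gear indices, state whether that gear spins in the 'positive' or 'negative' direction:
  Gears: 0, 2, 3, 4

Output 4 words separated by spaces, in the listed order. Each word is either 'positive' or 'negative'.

Answer: positive positive negative positive

Derivation:
Gear 0 (driver): positive (depth 0)
  gear 1: meshes with gear 0 -> depth 1 -> negative (opposite of gear 0)
  gear 2: meshes with gear 1 -> depth 2 -> positive (opposite of gear 1)
  gear 3: meshes with gear 2 -> depth 3 -> negative (opposite of gear 2)
  gear 4: meshes with gear 3 -> depth 4 -> positive (opposite of gear 3)
Queried indices 0, 2, 3, 4 -> positive, positive, negative, positive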